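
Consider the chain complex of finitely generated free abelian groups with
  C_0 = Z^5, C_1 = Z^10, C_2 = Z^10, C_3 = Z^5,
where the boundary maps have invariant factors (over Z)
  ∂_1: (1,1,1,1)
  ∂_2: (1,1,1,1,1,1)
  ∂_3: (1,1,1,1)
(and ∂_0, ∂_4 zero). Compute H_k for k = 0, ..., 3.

H_0 = Z,  H_1 = 0,  H_2 = 0,  H_3 = Z.

H_0: b_0 = 5 − 0 − 4 = 1; torsion from ∂_1 factors > 1: none. So H_0 = Z.
H_1: b_1 = 10 − 4 − 6 = 0; torsion from ∂_2 factors > 1: none. So H_1 = 0.
H_2: b_2 = 10 − 6 − 4 = 0; torsion from ∂_3 factors > 1: none. So H_2 = 0.
H_3: b_3 = 5 − 4 − 0 = 1; torsion from ∂_4 factors > 1: none. So H_3 = Z.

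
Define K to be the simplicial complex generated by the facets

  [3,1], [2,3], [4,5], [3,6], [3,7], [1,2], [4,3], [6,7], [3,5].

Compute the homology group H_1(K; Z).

H_1 = Z^3.

Order the vertices as 1 < 2 < 3 < 4 < 5 < 6 < 7. Listing each simplex with vertices in this order, K has dimension 1 with simplices:

  0-simplices (7): [1], [2], [3], [4], [5], [6], [7]
  1-simplices (9): [1,2], [1,3], [2,3], [3,4], [3,5], [3,6], [3,7], [4,5], [6,7]

so the chain groups are C_0 ≅ Z^7, C_1 ≅ Z^9.

∂_1: C_1 → C_0 maps an edge to its endpoints' difference, ∂[p,q] = q − p.
The resulting 7×9 matrix has rank 6, and its Smith normal form has invariant factors (1,1,1,1,1,1).

Reading off H_k = ker ∂_k / im ∂_{k+1}:

  H_1: rank ker ∂_1 − rank ∂_2 = (9 − 6) − 0 = 3, and there is no ∂_2, so H_1 ≅ Z^3.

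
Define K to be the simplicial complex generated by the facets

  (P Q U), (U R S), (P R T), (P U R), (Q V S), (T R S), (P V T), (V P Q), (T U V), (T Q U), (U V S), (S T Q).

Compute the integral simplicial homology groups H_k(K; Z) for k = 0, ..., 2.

H_0 ≅ Z,  H_1 ≅ Z_2,  H_2 = 0.

We work with the vertex ordering P < Q < R < S < T < U < V. The simplices of K, each written with vertices in increasing order, are:

  0-simplices (7): P, Q, R, S, T, U, V
  1-simplices (18): PQ, PR, PT, PU, PV, QS, QT, QU, QV, RS, RT, RU, ST, SU, SV, TU, TV, UV
  2-simplices (12): PQU, PQV, PRT, PRU, PTV, QST, QSV, QTU, RST, RSU, SUV, TUV

Hence C_0 ≅ Z^7, C_1 ≅ Z^18, C_2 ≅ Z^12.

∂_1: C_1 → C_0 is given by ∂[p,q] = [q] − [p].
The 7×18 boundary matrix has rank 6 and Smith normal form diag(1,1,1,1,1,1).

Boundary ∂_2: C_2 → C_1 maps a triangle to the signed sum of its edges. For instance
  ∂SUV = UV − SV + SU,
  ∂TUV = UV − TV + TU.
The 18×12 boundary matrix has rank 12 and Smith normal form diag(1,1,1,1,1,1,1,1,1,1,1,2).

Computing H_k = (kernel of ∂_k) / (image of ∂_{k+1}):

  H_0: rank C_0 − rank ∂_1 = 7 − 6 = 1, and the invariant factors of ∂_1 are all 1, so H_0 ≅ Z.
  H_1: rank ker ∂_1 − rank ∂_2 = (18 − 6) − 12 = 0, and ∂_2 has invariant factor 2 > 1, so H_1 ≅ Z_2.
  H_2: rank ker ∂_2 − rank ∂_3 = (12 − 12) − 0 = 0, and there is no ∂_3, so H_2 ≅ 0.

(K is a triangulation of the real projective plane RP^2.)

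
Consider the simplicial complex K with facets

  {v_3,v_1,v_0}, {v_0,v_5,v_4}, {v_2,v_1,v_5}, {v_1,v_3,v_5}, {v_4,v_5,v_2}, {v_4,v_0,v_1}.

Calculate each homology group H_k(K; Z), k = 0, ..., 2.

H_0 = Z,  H_1 = Z,  H_2 = 0.

Take the total order v_0 < v_1 < v_2 < v_3 < v_4 < v_5 on the vertex set. Then K (dimension 2) consists of the simplices:

  0-simplices (6): [v_0], [v_1], [v_2], [v_3], [v_4], [v_5]
  1-simplices (12): [v_0,v_1], [v_0,v_3], [v_0,v_4], [v_0,v_5], [v_1,v_2], [v_1,v_3], [v_1,v_4], [v_1,v_5], [v_2,v_4], [v_2,v_5], [v_3,v_5], [v_4,v_5]
  2-simplices (6): [v_0,v_1,v_3], [v_0,v_1,v_4], [v_0,v_4,v_5], [v_1,v_2,v_5], [v_1,v_3,v_5], [v_2,v_4,v_5]

giving chain groups C_0 ≅ Z^6, C_1 ≅ Z^12, C_2 ≅ Z^6.

The boundary map ∂_1: C_1 → C_0 sends each edge [p,q] (with p < q) to q − p. For instance
  ∂[v_2,v_5] = [v_5] − [v_2].
This gives a 6×12 integer matrix of rank 5; reducing to Smith normal form yields diagonal entries (1,1,1,1,1).

The boundary map ∂_2: C_2 → C_1 acts by ∂[p,q,r] = [q,r] − [p,r] + [p,q]. For instance
  ∂[v_0,v_1,v_4] = [v_1,v_4] − [v_0,v_4] + [v_0,v_1],
  ∂[v_0,v_4,v_5] = [v_4,v_5] − [v_0,v_5] + [v_0,v_4].
The 12×6 boundary matrix has rank 6 and Smith normal form diag(1,1,1,1,1,1).

Reading off H_k = ker ∂_k / im ∂_{k+1}:

  H_0: rank C_0 − rank ∂_1 = 6 − 5 = 1, and the invariant factors of ∂_1 are all 1, so H_0 ≅ Z.
  H_1: rank ker ∂_1 − rank ∂_2 = (12 − 5) − 6 = 1, and the invariant factors of ∂_2 are all 1, so H_1 ≅ Z.
  H_2: rank ker ∂_2 − rank ∂_3 = (6 − 6) − 0 = 0, and there is no ∂_3, so H_2 ≅ 0.

As a check, the Euler characteristic is 6 − 12 + 6 = 0, which agrees with 1 − 1 + 0 = 0.
(K is a triangulation of the cylinder S^1 x I.)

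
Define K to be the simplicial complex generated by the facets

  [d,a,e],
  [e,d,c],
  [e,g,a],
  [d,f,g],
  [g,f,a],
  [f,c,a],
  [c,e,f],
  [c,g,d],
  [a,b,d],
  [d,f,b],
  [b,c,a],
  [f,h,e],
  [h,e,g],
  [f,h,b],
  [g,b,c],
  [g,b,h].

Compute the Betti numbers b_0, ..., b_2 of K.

Fix the vertex order a < b < c < d < e < f < g < h and write every simplex with vertices in increasing order. Then dim K = 2 and the simplices of K are:

  0-simplices (8): a, b, c, d, e, f, g, h
  1-simplices (24): ab, ac, ad, ae, af, ag, bc, bd, bf, bg, bh, cd, ce, cf, cg, de, df, dg, ef, eg, eh, fg, fh, gh
  2-simplices (16): abc, abd, acf, ade, aeg, afg, bcg, bdf, bfh, bgh, cde, cdg, cef, dfg, efh, egh

giving chain groups C_0 ≅ Z^8, C_1 ≅ Z^24, C_2 ≅ Z^16.

Boundary ∂_1: C_1 → C_0 sends each edge [p,q] (with p < q) to q − p.
The resulting 8×24 matrix has rank 7, and its Smith normal form has invariant factors (1,1,1,1,1,1,1).

Boundary ∂_2: C_2 → C_1 maps a triangle to the signed sum of its edges. For instance
  ∂ade = de − ae + ad,
  ∂bcg = cg − bg + bc.
The resulting 24×16 matrix has rank 15, and its Smith normal form has invariant factors (1,1,1,1,1,1,1,1,1,1,1,1,1,1,1).

Computing H_k = (kernel of ∂_k) / (image of ∂_{k+1}):

  H_0: rank C_0 − rank ∂_1 = 8 − 7 = 1, and the invariant factors of ∂_1 are all 1, so H_0 ≅ Z.
  H_1: rank ker ∂_1 − rank ∂_2 = (24 − 7) − 15 = 2, and the invariant factors of ∂_2 are all 1, so H_1 ≅ Z^2.
  H_2: rank ker ∂_2 − rank ∂_3 = (16 − 15) − 0 = 1, and there is no ∂_3, so H_2 ≅ Z.

(K is a triangulation of the torus T^2.)

Hence the Betti numbers are b_0 = 1, b_1 = 2, b_2 = 1.

b_0 = 1, b_1 = 2, b_2 = 1.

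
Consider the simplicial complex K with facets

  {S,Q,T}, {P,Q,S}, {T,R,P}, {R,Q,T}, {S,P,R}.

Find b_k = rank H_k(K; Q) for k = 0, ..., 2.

Fix the vertex order P < Q < R < S < T and write every simplex with vertices in increasing order. Then dim K = 2 and the simplices of K are:

  0-simplices (5): P, Q, R, S, T
  1-simplices (10): PQ, PR, PS, PT, QR, QS, QT, RS, RT, ST
  2-simplices (5): PQS, PRS, PRT, QRT, QST

so the chain groups are C_0 ≅ Z^5, C_1 ≅ Z^10, C_2 ≅ Z^5.

The boundary map ∂_1: C_1 → C_0 maps an edge to its endpoints' difference, ∂[p,q] = q − p. For instance
  ∂QS = S − Q.
The 5×10 boundary matrix has rank 4 and Smith normal form diag(1,1,1,1).

Boundary ∂_2: C_2 → C_1 acts by ∂[p,q,r] = [q,r] − [p,r] + [p,q]. For instance
  ∂QST = ST − QT + QS,
  ∂PRT = RT − PT + PR.
This gives a 10×5 integer matrix of rank 5; reducing to Smith normal form yields diagonal entries (1,1,1,1,1).

Now H_k = ker ∂_k / im ∂_{k+1}, so:

  H_0: rank C_0 − rank ∂_1 = 5 − 4 = 1, and the invariant factors of ∂_1 are all 1, so H_0 ≅ Z.
  H_1: rank ker ∂_1 − rank ∂_2 = (10 − 4) − 5 = 1, and the invariant factors of ∂_2 are all 1, so H_1 ≅ Z.
  H_2: rank ker ∂_2 − rank ∂_3 = (5 − 5) − 0 = 0, and there is no ∂_3, so H_2 ≅ 0.

Hence the Betti numbers are b_0 = 1, b_1 = 1, b_2 = 0.

b_0 = 1, b_1 = 1, b_2 = 0.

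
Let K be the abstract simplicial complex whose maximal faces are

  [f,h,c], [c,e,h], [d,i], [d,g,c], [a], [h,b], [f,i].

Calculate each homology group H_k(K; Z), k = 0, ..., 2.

Take the total order a < b < c < d < e < f < g < h < i on the vertex set. Then K (dimension 2) consists of the simplices:

  0-simplices (9): a, b, c, d, e, f, g, h, i
  1-simplices (11): bh, cd, ce, cf, cg, ch, dg, di, eh, fh, fi
  2-simplices (3): cdg, ceh, cfh

Hence C_0 ≅ Z^9, C_1 ≅ Z^11, C_2 ≅ Z^3.

Boundary ∂_1: C_1 → C_0 is given by ∂[p,q] = [q] − [p].
This gives a 9×11 integer matrix of rank 7; reducing to Smith normal form yields diagonal entries (1,1,1,1,1,1,1).

Boundary ∂_2: C_2 → C_1 sends each 2-simplex [p,q,r] to [q,r] − [p,r] + [p,q]. For instance
  ∂ceh = eh − ch + ce,
  ∂cfh = fh − ch + cf.
As a 11×3 matrix over Z this has rank 3, with invariant factors (1,1,1).

Reading off H_k = ker ∂_k / im ∂_{k+1}:

  H_0: rank C_0 − rank ∂_1 = 9 − 7 = 2, and the invariant factors of ∂_1 are all 1, so H_0 ≅ Z^2.
  H_1: rank ker ∂_1 − rank ∂_2 = (11 − 7) − 3 = 1, and the invariant factors of ∂_2 are all 1, so H_1 ≅ Z.
  H_2: rank ker ∂_2 − rank ∂_3 = (3 − 3) − 0 = 0, and there is no ∂_3, so H_2 ≅ 0.

H_0 ≅ Z^2,  H_1 ≅ Z,  H_2 = 0.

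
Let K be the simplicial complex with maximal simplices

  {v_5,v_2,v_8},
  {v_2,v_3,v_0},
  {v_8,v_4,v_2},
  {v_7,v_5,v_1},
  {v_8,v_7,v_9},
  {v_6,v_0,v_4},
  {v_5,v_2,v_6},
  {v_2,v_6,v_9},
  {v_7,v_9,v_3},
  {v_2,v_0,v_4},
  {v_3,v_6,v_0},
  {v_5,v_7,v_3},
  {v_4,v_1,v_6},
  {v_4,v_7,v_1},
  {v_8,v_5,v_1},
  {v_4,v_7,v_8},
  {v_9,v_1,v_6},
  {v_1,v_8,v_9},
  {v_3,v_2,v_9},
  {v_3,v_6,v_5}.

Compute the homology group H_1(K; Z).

Take the total order v_0 < v_1 < v_2 < v_3 < v_4 < v_5 < v_6 < v_7 < v_8 < v_9 on the vertex set. Then K (dimension 2) consists of the simplices:

  0-simplices (10): [v_0], [v_1], [v_2], [v_3], [v_4], [v_5], [v_6], [v_7], [v_8], [v_9]
  1-simplices (30): (30 of them)
  2-simplices (20): (20 of them)

so the chain groups are C_0 ≅ Z^10, C_1 ≅ Z^30, C_2 ≅ Z^20.

Boundary ∂_1: C_1 → C_0 sends each edge [p,q] (with p < q) to q − p. For instance
  ∂[v_2,v_6] = [v_6] − [v_2].
The resulting 10×30 matrix has rank 9, and its Smith normal form has invariant factors (1,1,1,1,1,1,1,1,1).

The boundary map ∂_2: C_2 → C_1 sends each 2-simplex [p,q,r] to [q,r] − [p,r] + [p,q]. For instance
  ∂[v_1,v_8,v_9] = [v_8,v_9] − [v_1,v_9] + [v_1,v_8],
  ∂[v_0,v_4,v_6] = [v_4,v_6] − [v_0,v_6] + [v_0,v_4].
The 30×20 boundary matrix has rank 20 and Smith normal form diag(1,1,1,1,1,1,1,1,1,1,1,1,1,1,1,1,1,1,1,2).

Now H_k = ker ∂_k / im ∂_{k+1}, so:

  H_1: rank ker ∂_1 − rank ∂_2 = (30 − 9) − 20 = 1, and ∂_2 has invariant factor 2 > 1, so H_1 ≅ Z ⊕ Z/2.

H_1 ≅ Z ⊕ Z/2.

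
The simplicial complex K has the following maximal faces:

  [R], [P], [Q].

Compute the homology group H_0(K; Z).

K has 3 vertices.
rank ∂_0 = 0, rank ∂_1 = 0 ⇒ b_0 = 3 − 0 − 0 = 3. So H_0 = Z^3.

H_0 = Z^3.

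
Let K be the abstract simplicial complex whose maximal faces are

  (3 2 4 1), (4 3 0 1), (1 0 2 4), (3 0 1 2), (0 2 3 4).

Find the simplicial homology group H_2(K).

H_2 ≅ 0.

Fix the vertex order 0 < 1 < 2 < 3 < 4 and write every simplex with vertices in increasing order. Then dim K = 3 and the simplices of K are:

  0-simplices (5): [0], [1], [2], [3], [4]
  1-simplices (10): [0,1], [0,2], [0,3], [0,4], [1,2], [1,3], [1,4], [2,3], [2,4], [3,4]
  2-simplices (10): [0,1,2], [0,1,3], [0,1,4], [0,2,3], [0,2,4], [0,3,4], [1,2,3], [1,2,4], [1,3,4], [2,3,4]
  3-simplices (5): [0,1,2,3], [0,1,2,4], [0,1,3,4], [0,2,3,4], [1,2,3,4]

giving chain groups C_0 ≅ Z^5, C_1 ≅ Z^10, C_2 ≅ Z^10, C_3 ≅ Z^5.

The boundary map ∂_1: C_1 → C_0 sends each edge [p,q] (with p < q) to q − p. For instance
  ∂[0,1] = [1] − [0].
As a 5×10 matrix over Z this has rank 4, with invariant factors (1,1,1,1).

∂_2: C_2 → C_1 maps a triangle to the signed sum of its edges. For instance
  ∂[0,2,3] = [2,3] − [0,3] + [0,2],
  ∂[0,2,4] = [2,4] − [0,4] + [0,2].
This gives a 10×10 integer matrix of rank 6; reducing to Smith normal form yields diagonal entries (1,1,1,1,1,1).

∂_3: C_3 → C_2 sends each 3-simplex σ to the alternating sum Σ_i (−1)^i (σ with its i-th vertex removed). For instance
  ∂[0,2,3,4] = [2,3,4] − [0,3,4] + [0,2,4] − [0,2,3],
  ∂[1,2,3,4] = [2,3,4] − [1,3,4] + [1,2,4] − [1,2,3].
As a 10×5 matrix over Z this has rank 4, with invariant factors (1,1,1,1).

Now H_k = ker ∂_k / im ∂_{k+1}, so:

  H_2: rank ker ∂_2 − rank ∂_3 = (10 − 6) − 4 = 0, and the invariant factors of ∂_3 are all 1, so H_2 = 0.

(K is a triangulation of the 3-sphere S^3.)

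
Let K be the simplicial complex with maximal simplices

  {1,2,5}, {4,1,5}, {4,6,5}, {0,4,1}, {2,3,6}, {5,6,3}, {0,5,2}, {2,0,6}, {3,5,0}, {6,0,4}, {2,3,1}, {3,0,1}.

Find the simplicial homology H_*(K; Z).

Order the vertices as 0 < 1 < 2 < 3 < 4 < 5 < 6. Listing each simplex with vertices in this order, K has dimension 2 with simplices:

  0-simplices (7): [0], [1], [2], [3], [4], [5], [6]
  1-simplices (18): [0,1], [0,2], [0,3], [0,4], [0,5], [0,6], [1,2], [1,3], [1,4], [1,5], [2,3], [2,5], [2,6], [3,5], [3,6], [4,5], [4,6], [5,6]
  2-simplices (12): [0,1,3], [0,1,4], [0,2,5], [0,2,6], [0,3,5], [0,4,6], [1,2,3], [1,2,5], [1,4,5], [2,3,6], [3,5,6], [4,5,6]

so the chain groups are C_0 ≅ Z^7, C_1 ≅ Z^18, C_2 ≅ Z^12.

The boundary map ∂_1: C_1 → C_0 maps an edge to its endpoints' difference, ∂[p,q] = q − p.
The 7×18 boundary matrix has rank 6 and Smith normal form diag(1,1,1,1,1,1).

The boundary map ∂_2: C_2 → C_1 sends each 2-simplex [p,q,r] to [q,r] − [p,r] + [p,q]. For instance
  ∂[1,2,5] = [2,5] − [1,5] + [1,2],
  ∂[0,4,6] = [4,6] − [0,6] + [0,4].
The 18×12 boundary matrix has rank 12 and Smith normal form diag(1,1,1,1,1,1,1,1,1,1,1,2).

From H_k ≅ ker(∂_k) / im(∂_{k+1}) we obtain:

  H_0: rank C_0 − rank ∂_1 = 7 − 6 = 1, and the invariant factors of ∂_1 are all 1, so H_0 ≅ Z.
  H_1: rank ker ∂_1 − rank ∂_2 = (18 − 6) − 12 = 0, and ∂_2 has invariant factor 2 > 1, so H_1 ≅ Z_2.
  H_2: rank ker ∂_2 − rank ∂_3 = (12 − 12) − 0 = 0, and there is no ∂_3, so H_2 ≅ 0.

H_0 = Z,  H_1 = Z_2,  H_2 = 0.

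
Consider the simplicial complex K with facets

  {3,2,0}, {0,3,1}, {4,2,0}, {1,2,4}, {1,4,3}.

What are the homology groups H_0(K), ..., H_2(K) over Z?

Fix the vertex order 0 < 1 < 2 < 3 < 4 and write every simplex with vertices in increasing order. Then dim K = 2 and the simplices of K are:

  0-simplices (5): [0], [1], [2], [3], [4]
  1-simplices (10): [0,1], [0,2], [0,3], [0,4], [1,2], [1,3], [1,4], [2,3], [2,4], [3,4]
  2-simplices (5): [0,1,3], [0,2,3], [0,2,4], [1,2,4], [1,3,4]

so the chain groups are C_0 ≅ Z^5, C_1 ≅ Z^10, C_2 ≅ Z^5.

Boundary ∂_1: C_1 → C_0 sends each edge [p,q] (with p < q) to q − p. For instance
  ∂[0,3] = [3] − [0].
The resulting 5×10 matrix has rank 4, and its Smith normal form has invariant factors (1,1,1,1).

Boundary ∂_2: C_2 → C_1 sends each 2-simplex [p,q,r] to [q,r] − [p,r] + [p,q]. For instance
  ∂[1,2,4] = [2,4] − [1,4] + [1,2],
  ∂[0,2,3] = [2,3] − [0,3] + [0,2].
The 10×5 boundary matrix has rank 5 and Smith normal form diag(1,1,1,1,1).

From H_k ≅ ker(∂_k) / im(∂_{k+1}) we obtain:

  H_0: rank C_0 − rank ∂_1 = 5 − 4 = 1, and the invariant factors of ∂_1 are all 1, so H_0 = Z.
  H_1: rank ker ∂_1 − rank ∂_2 = (10 − 4) − 5 = 1, and the invariant factors of ∂_2 are all 1, so H_1 = Z.
  H_2: rank ker ∂_2 − rank ∂_3 = (5 − 5) − 0 = 0, and there is no ∂_3, so H_2 = 0.

(K is a triangulation of the Möbius band.)

H_0 ≅ Z,  H_1 ≅ Z,  H_2 = 0.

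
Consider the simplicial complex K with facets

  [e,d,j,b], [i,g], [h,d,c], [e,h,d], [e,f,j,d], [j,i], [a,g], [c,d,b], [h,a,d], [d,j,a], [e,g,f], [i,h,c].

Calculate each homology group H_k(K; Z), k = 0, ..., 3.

K has 10 vertices, 24 edges, 14 triangles, 2 3-simplices.
rank ∂_0 = 0, rank ∂_1 = 9 ⇒ b_0 = 10 − 0 − 9 = 1; all invariant factors of ∂_1 are 1 so no torsion. So H_0 = Z.
rank ∂_1 = 9, rank ∂_2 = 12 ⇒ b_1 = 24 − 9 − 12 = 3; all invariant factors of ∂_2 are 1 so no torsion. So H_1 = Z^3.
rank ∂_2 = 12, rank ∂_3 = 2 ⇒ b_2 = 14 − 12 − 2 = 0; all invariant factors of ∂_3 are 1 so no torsion. So H_2 = 0.
rank ∂_3 = 2, rank ∂_4 = 0 ⇒ b_3 = 2 − 2 − 0 = 0. So H_3 = 0.

H_0 = Z,  H_1 = Z^3,  H_2 = 0,  H_3 = 0.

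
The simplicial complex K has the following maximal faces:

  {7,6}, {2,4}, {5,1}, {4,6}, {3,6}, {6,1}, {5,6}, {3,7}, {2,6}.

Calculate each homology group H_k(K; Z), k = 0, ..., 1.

H_0 = Z,  H_1 = Z^3.

Order the vertices as 1 < 2 < 3 < 4 < 5 < 6 < 7. Listing each simplex with vertices in this order, K has dimension 1 with simplices:

  0-simplices (7): [1], [2], [3], [4], [5], [6], [7]
  1-simplices (9): [1,5], [1,6], [2,4], [2,6], [3,6], [3,7], [4,6], [5,6], [6,7]

Hence C_0 ≅ Z^7, C_1 ≅ Z^9.

The boundary map ∂_1: C_1 → C_0 maps an edge to its endpoints' difference, ∂[p,q] = q − p. For instance
  ∂[1,6] = [6] − [1].
This gives a 7×9 integer matrix of rank 6; reducing to Smith normal form yields diagonal entries (1,1,1,1,1,1).

From H_k ≅ ker(∂_k) / im(∂_{k+1}) we obtain:

  H_0: rank C_0 − rank ∂_1 = 7 − 6 = 1, and the invariant factors of ∂_1 are all 1, so H_0 ≅ Z.
  H_1: rank ker ∂_1 − rank ∂_2 = (9 − 6) − 0 = 3, and there is no ∂_2, so H_1 ≅ Z^3.

(K is a triangulation of a wedge of 3 circles.)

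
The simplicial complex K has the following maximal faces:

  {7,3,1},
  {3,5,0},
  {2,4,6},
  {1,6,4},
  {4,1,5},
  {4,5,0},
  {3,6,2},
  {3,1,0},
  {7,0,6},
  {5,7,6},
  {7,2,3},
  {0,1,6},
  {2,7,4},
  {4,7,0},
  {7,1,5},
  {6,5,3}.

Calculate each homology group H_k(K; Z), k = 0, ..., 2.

Fix the vertex order 0 < 1 < 2 < 3 < 4 < 5 < 6 < 7 and write every simplex with vertices in increasing order. Then dim K = 2 and the simplices of K are:

  0-simplices (8): [0], [1], [2], [3], [4], [5], [6], [7]
  1-simplices (24): (24 of them)
  2-simplices (16): [0,1,3], [0,1,6], [0,3,5], [0,4,5], [0,4,7], [0,6,7], [1,3,7], [1,4,5], [1,4,6], [1,5,7], [2,3,6], [2,3,7], [2,4,6], [2,4,7], [3,5,6], [5,6,7]

so the chain groups are C_0 ≅ Z^8, C_1 ≅ Z^24, C_2 ≅ Z^16.

Boundary ∂_1: C_1 → C_0 is given by ∂[p,q] = [q] − [p]. For instance
  ∂[3,6] = [6] − [3].
The resulting 8×24 matrix has rank 7, and its Smith normal form has invariant factors (1,1,1,1,1,1,1).

Boundary ∂_2: C_2 → C_1 maps a triangle to the signed sum of its edges. For instance
  ∂[0,4,5] = [4,5] − [0,5] + [0,4],
  ∂[2,3,7] = [3,7] − [2,7] + [2,3].
This gives a 24×16 integer matrix of rank 15; reducing to Smith normal form yields diagonal entries (1,1,1,1,1,1,1,1,1,1,1,1,1,1,1).

Reading off H_k = ker ∂_k / im ∂_{k+1}:

  H_0: rank C_0 − rank ∂_1 = 8 − 7 = 1, and the invariant factors of ∂_1 are all 1, so H_0 ≅ Z.
  H_1: rank ker ∂_1 − rank ∂_2 = (24 − 7) − 15 = 2, and the invariant factors of ∂_2 are all 1, so H_1 ≅ Z^2.
  H_2: rank ker ∂_2 − rank ∂_3 = (16 − 15) − 0 = 1, and there is no ∂_3, so H_2 ≅ Z.

As a check, the Euler characteristic is 8 − 24 + 16 = 0, which agrees with 1 − 2 + 1 = 0.
(K is a triangulation of the torus T^2.)

H_0 = Z,  H_1 = Z^2,  H_2 = Z.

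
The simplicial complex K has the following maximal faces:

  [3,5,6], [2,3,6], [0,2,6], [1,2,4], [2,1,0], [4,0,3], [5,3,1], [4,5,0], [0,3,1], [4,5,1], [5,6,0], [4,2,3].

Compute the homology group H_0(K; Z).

K has 7 vertices, 18 edges, 12 triangles.
rank ∂_0 = 0, rank ∂_1 = 6 ⇒ b_0 = 7 − 0 − 6 = 1; all invariant factors of ∂_1 are 1 so no torsion. So H_0 ≅ Z.

H_0 = Z.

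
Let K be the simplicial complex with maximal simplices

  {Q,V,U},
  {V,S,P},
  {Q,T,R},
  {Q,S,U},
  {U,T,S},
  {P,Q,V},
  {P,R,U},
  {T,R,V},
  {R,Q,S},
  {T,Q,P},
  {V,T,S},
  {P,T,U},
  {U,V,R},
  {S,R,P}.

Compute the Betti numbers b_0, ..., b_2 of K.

b_0 = 1, b_1 = 2, b_2 = 1.

Take the total order P < Q < R < S < T < U < V on the vertex set. Then K (dimension 2) consists of the simplices:

  0-simplices (7): P, Q, R, S, T, U, V
  1-simplices (21): PQ, PR, PS, PT, PU, PV, QR, QS, QT, QU, QV, RS, RT, RU, RV, ST, SU, SV, TU, TV, UV
  2-simplices (14): PQT, PQV, PRS, PRU, PSV, PTU, QRS, QRT, QSU, QUV, RTV, RUV, STU, STV

Hence C_0 ≅ Z^7, C_1 ≅ Z^21, C_2 ≅ Z^14.

Boundary ∂_1: C_1 → C_0 is given by ∂[p,q] = [q] − [p]. For instance
  ∂QU = U − Q.
This gives a 7×21 integer matrix of rank 6; reducing to Smith normal form yields diagonal entries (1,1,1,1,1,1).

∂_2: C_2 → C_1 maps a triangle to the signed sum of its edges. For instance
  ∂STU = TU − SU + ST,
  ∂QRS = RS − QS + QR.
The 21×14 boundary matrix has rank 13 and Smith normal form diag(1,1,1,1,1,1,1,1,1,1,1,1,1).

Computing H_k = (kernel of ∂_k) / (image of ∂_{k+1}):

  H_0: rank C_0 − rank ∂_1 = 7 − 6 = 1, and the invariant factors of ∂_1 are all 1, so H_0 = Z.
  H_1: rank ker ∂_1 − rank ∂_2 = (21 − 6) − 13 = 2, and the invariant factors of ∂_2 are all 1, so H_1 = Z^2.
  H_2: rank ker ∂_2 − rank ∂_3 = (14 − 13) − 0 = 1, and there is no ∂_3, so H_2 = Z.

Hence the Betti numbers are b_0 = 1, b_1 = 2, b_2 = 1.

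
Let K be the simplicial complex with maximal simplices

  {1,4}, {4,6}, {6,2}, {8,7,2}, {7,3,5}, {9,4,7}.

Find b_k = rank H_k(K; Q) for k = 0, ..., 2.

We work with the vertex ordering 1 < 2 < 3 < 4 < 5 < 6 < 7 < 8 < 9. The simplices of K, each written with vertices in increasing order, are:

  0-simplices (9): [1], [2], [3], [4], [5], [6], [7], [8], [9]
  1-simplices (12): [1,4], [2,6], [2,7], [2,8], [3,5], [3,7], [4,6], [4,7], [4,9], [5,7], [7,8], [7,9]
  2-simplices (3): [2,7,8], [3,5,7], [4,7,9]

giving chain groups C_0 ≅ Z^9, C_1 ≅ Z^12, C_2 ≅ Z^3.

Boundary ∂_1: C_1 → C_0 maps an edge to its endpoints' difference, ∂[p,q] = q − p.
The 9×12 boundary matrix has rank 8 and Smith normal form diag(1,1,1,1,1,1,1,1).

The boundary map ∂_2: C_2 → C_1 maps a triangle to the signed sum of its edges. For instance
  ∂[3,5,7] = [5,7] − [3,7] + [3,5],
  ∂[4,7,9] = [7,9] − [4,9] + [4,7].
The resulting 12×3 matrix has rank 3, and its Smith normal form has invariant factors (1,1,1).

Reading off H_k = ker ∂_k / im ∂_{k+1}:

  H_0: rank C_0 − rank ∂_1 = 9 − 8 = 1, and the invariant factors of ∂_1 are all 1, so H_0 = Z.
  H_1: rank ker ∂_1 − rank ∂_2 = (12 − 8) − 3 = 1, and the invariant factors of ∂_2 are all 1, so H_1 = Z.
  H_2: rank ker ∂_2 − rank ∂_3 = (3 − 3) − 0 = 0, and there is no ∂_3, so H_2 = 0.

Hence the Betti numbers are b_0 = 1, b_1 = 1, b_2 = 0.

b_0 = 1, b_1 = 1, b_2 = 0.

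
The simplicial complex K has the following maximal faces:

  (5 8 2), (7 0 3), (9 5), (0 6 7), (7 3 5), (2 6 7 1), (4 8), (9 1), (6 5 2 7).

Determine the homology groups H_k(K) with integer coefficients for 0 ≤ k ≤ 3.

H_0 = Z,  H_1 = Z,  H_2 = 0,  H_3 = 0.

K has 10 vertices, 19 edges, 11 triangles, 2 3-simplices.
rank ∂_0 = 0, rank ∂_1 = 9 ⇒ b_0 = 10 − 0 − 9 = 1; all invariant factors of ∂_1 are 1 so no torsion. So H_0 ≅ Z.
rank ∂_1 = 9, rank ∂_2 = 9 ⇒ b_1 = 19 − 9 − 9 = 1; all invariant factors of ∂_2 are 1 so no torsion. So H_1 ≅ Z.
rank ∂_2 = 9, rank ∂_3 = 2 ⇒ b_2 = 11 − 9 − 2 = 0; all invariant factors of ∂_3 are 1 so no torsion. So H_2 ≅ 0.
rank ∂_3 = 2, rank ∂_4 = 0 ⇒ b_3 = 2 − 2 − 0 = 0. So H_3 ≅ 0.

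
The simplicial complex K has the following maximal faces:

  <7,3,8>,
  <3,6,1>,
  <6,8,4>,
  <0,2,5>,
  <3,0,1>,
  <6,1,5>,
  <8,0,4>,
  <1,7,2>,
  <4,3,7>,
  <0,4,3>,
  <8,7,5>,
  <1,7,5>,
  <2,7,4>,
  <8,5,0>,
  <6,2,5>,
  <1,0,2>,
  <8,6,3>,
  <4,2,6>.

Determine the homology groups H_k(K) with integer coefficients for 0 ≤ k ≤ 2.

Order the vertices as 0 < 1 < 2 < 3 < 4 < 5 < 6 < 7 < 8. Listing each simplex with vertices in this order, K has dimension 2 with simplices:

  0-simplices (9): [0], [1], [2], [3], [4], [5], [6], [7], [8]
  1-simplices (27): (27 of them)
  2-simplices (18): [0,1,2], [0,1,3], [0,2,5], [0,3,4], [0,4,8], [0,5,8], [1,2,7], [1,3,6], [1,5,6], [1,5,7], [2,4,6], [2,4,7], [2,5,6], [3,4,7], [3,6,8], [3,7,8], [4,6,8], [5,7,8]

giving chain groups C_0 ≅ Z^9, C_1 ≅ Z^27, C_2 ≅ Z^18.

The boundary map ∂_1: C_1 → C_0 sends each edge [p,q] (with p < q) to q − p. For instance
  ∂[2,5] = [5] − [2].
This gives a 9×27 integer matrix of rank 8; reducing to Smith normal form yields diagonal entries (1,1,1,1,1,1,1,1).

The boundary map ∂_2: C_2 → C_1 maps a triangle to the signed sum of its edges. For instance
  ∂[1,5,6] = [5,6] − [1,6] + [1,5],
  ∂[0,3,4] = [3,4] − [0,4] + [0,3].
The resulting 27×18 matrix has rank 18, and its Smith normal form has invariant factors (1,1,1,1,1,1,1,1,1,1,1,1,1,1,1,1,1,2).

From H_k ≅ ker(∂_k) / im(∂_{k+1}) we obtain:

  H_0: rank C_0 − rank ∂_1 = 9 − 8 = 1, and the invariant factors of ∂_1 are all 1, so H_0 = Z.
  H_1: rank ker ∂_1 − rank ∂_2 = (27 − 8) − 18 = 1, and ∂_2 has invariant factor 2 > 1, so H_1 = Z × Z/2.
  H_2: rank ker ∂_2 − rank ∂_3 = (18 − 18) − 0 = 0, and there is no ∂_3, so H_2 = 0.

H_0 = Z,  H_1 = Z × Z/2,  H_2 = 0.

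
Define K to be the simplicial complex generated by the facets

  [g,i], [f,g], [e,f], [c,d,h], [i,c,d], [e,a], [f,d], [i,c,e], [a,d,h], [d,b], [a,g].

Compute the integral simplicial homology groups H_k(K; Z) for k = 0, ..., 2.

Take the total order a < b < c < d < e < f < g < h < i on the vertex set. Then K (dimension 2) consists of the simplices:

  0-simplices (9): a, b, c, d, e, f, g, h, i
  1-simplices (16): ad, ae, ag, ah, bd, cd, ce, ch, ci, df, dh, di, ef, ei, fg, gi
  2-simplices (4): adh, cdh, cdi, cei

Hence C_0 ≅ Z^9, C_1 ≅ Z^16, C_2 ≅ Z^4.

Boundary ∂_1: C_1 → C_0 is given by ∂[p,q] = [q] − [p]. For instance
  ∂bd = d − b.
The resulting 9×16 matrix has rank 8, and its Smith normal form has invariant factors (1,1,1,1,1,1,1,1).

∂_2: C_2 → C_1 acts by ∂[p,q,r] = [q,r] − [p,r] + [p,q]. For instance
  ∂cei = ei − ci + ce,
  ∂cdi = di − ci + cd.
This gives a 16×4 integer matrix of rank 4; reducing to Smith normal form yields diagonal entries (1,1,1,1).

Computing H_k = (kernel of ∂_k) / (image of ∂_{k+1}):

  H_0: rank C_0 − rank ∂_1 = 9 − 8 = 1, and the invariant factors of ∂_1 are all 1, so H_0 ≅ Z.
  H_1: rank ker ∂_1 − rank ∂_2 = (16 − 8) − 4 = 4, and the invariant factors of ∂_2 are all 1, so H_1 ≅ Z^4.
  H_2: rank ker ∂_2 − rank ∂_3 = (4 − 4) − 0 = 0, and there is no ∂_3, so H_2 ≅ 0.

H_0 ≅ Z,  H_1 ≅ Z^4,  H_2 = 0.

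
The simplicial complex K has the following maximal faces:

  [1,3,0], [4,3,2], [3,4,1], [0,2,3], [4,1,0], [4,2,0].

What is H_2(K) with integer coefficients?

H_2 = Z.

Fix the vertex order 0 < 1 < 2 < 3 < 4 and write every simplex with vertices in increasing order. Then dim K = 2 and the simplices of K are:

  0-simplices (5): [0], [1], [2], [3], [4]
  1-simplices (9): [0,1], [0,2], [0,3], [0,4], [1,3], [1,4], [2,3], [2,4], [3,4]
  2-simplices (6): [0,1,3], [0,1,4], [0,2,3], [0,2,4], [1,3,4], [2,3,4]

Hence C_0 ≅ Z^5, C_1 ≅ Z^9, C_2 ≅ Z^6.

∂_1: C_1 → C_0 sends each edge [p,q] (with p < q) to q − p. For instance
  ∂[0,3] = [3] − [0].
The resulting 5×9 matrix has rank 4, and its Smith normal form has invariant factors (1,1,1,1).

∂_2: C_2 → C_1 sends each 2-simplex [p,q,r] to [q,r] − [p,r] + [p,q]. For instance
  ∂[0,1,4] = [1,4] − [0,4] + [0,1],
  ∂[0,2,4] = [2,4] − [0,4] + [0,2].
This gives a 9×6 integer matrix of rank 5; reducing to Smith normal form yields diagonal entries (1,1,1,1,1).

Now H_k = ker ∂_k / im ∂_{k+1}, so:

  H_2: rank ker ∂_2 − rank ∂_3 = (6 − 5) − 0 = 1, and there is no ∂_3, so H_2 ≅ Z.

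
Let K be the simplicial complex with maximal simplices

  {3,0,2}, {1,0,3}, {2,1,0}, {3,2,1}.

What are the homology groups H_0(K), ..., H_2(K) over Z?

Take the total order 0 < 1 < 2 < 3 on the vertex set. Then K (dimension 2) consists of the simplices:

  0-simplices (4): [0], [1], [2], [3]
  1-simplices (6): [0,1], [0,2], [0,3], [1,2], [1,3], [2,3]
  2-simplices (4): [0,1,2], [0,1,3], [0,2,3], [1,2,3]

Hence C_0 ≅ Z^4, C_1 ≅ Z^6, C_2 ≅ Z^4.

The boundary map ∂_1: C_1 → C_0 sends each edge [p,q] (with p < q) to q − p. For instance
  ∂[2,3] = [3] − [2].
The resulting 4×6 matrix has rank 3, and its Smith normal form has invariant factors (1,1,1).

The boundary map ∂_2: C_2 → C_1 sends each 2-simplex [p,q,r] to [q,r] − [p,r] + [p,q]. For instance
  ∂[1,2,3] = [2,3] − [1,3] + [1,2],
  ∂[0,1,2] = [1,2] − [0,2] + [0,1].
The resulting 6×4 matrix has rank 3, and its Smith normal form has invariant factors (1,1,1).

From H_k ≅ ker(∂_k) / im(∂_{k+1}) we obtain:

  H_0: rank C_0 − rank ∂_1 = 4 − 3 = 1, and the invariant factors of ∂_1 are all 1, so H_0 = Z.
  H_1: rank ker ∂_1 − rank ∂_2 = (6 − 3) − 3 = 0, and the invariant factors of ∂_2 are all 1, so H_1 = 0.
  H_2: rank ker ∂_2 − rank ∂_3 = (4 − 3) − 0 = 1, and there is no ∂_3, so H_2 = Z.

H_0 ≅ Z,  H_1 = 0,  H_2 ≅ Z.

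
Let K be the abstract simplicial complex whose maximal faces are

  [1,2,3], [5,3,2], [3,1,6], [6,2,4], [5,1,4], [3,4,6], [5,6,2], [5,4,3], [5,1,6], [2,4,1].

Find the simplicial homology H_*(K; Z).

Fix the vertex order 1 < 2 < 3 < 4 < 5 < 6 and write every simplex with vertices in increasing order. Then dim K = 2 and the simplices of K are:

  0-simplices (6): [1], [2], [3], [4], [5], [6]
  1-simplices (15): [1,2], [1,3], [1,4], [1,5], [1,6], [2,3], [2,4], [2,5], [2,6], [3,4], [3,5], [3,6], [4,5], [4,6], [5,6]
  2-simplices (10): [1,2,3], [1,2,4], [1,3,6], [1,4,5], [1,5,6], [2,3,5], [2,4,6], [2,5,6], [3,4,5], [3,4,6]

giving chain groups C_0 ≅ Z^6, C_1 ≅ Z^15, C_2 ≅ Z^10.

The boundary map ∂_1: C_1 → C_0 is given by ∂[p,q] = [q] − [p]. For instance
  ∂[3,6] = [6] − [3].
As a 6×15 matrix over Z this has rank 5, with invariant factors (1,1,1,1,1).

∂_2: C_2 → C_1 maps a triangle to the signed sum of its edges. For instance
  ∂[2,3,5] = [3,5] − [2,5] + [2,3],
  ∂[1,2,3] = [2,3] − [1,3] + [1,2].
As a 15×10 matrix over Z this has rank 10, with invariant factors (1,1,1,1,1,1,1,1,1,2).

Computing H_k = (kernel of ∂_k) / (image of ∂_{k+1}):

  H_0: rank C_0 − rank ∂_1 = 6 − 5 = 1, and the invariant factors of ∂_1 are all 1, so H_0 ≅ Z.
  H_1: rank ker ∂_1 − rank ∂_2 = (15 − 5) − 10 = 0, and ∂_2 has invariant factor 2 > 1, so H_1 ≅ Z/2.
  H_2: rank ker ∂_2 − rank ∂_3 = (10 − 10) − 0 = 0, and there is no ∂_3, so H_2 ≅ 0.

H_0 ≅ Z,  H_1 ≅ Z/2,  H_2 = 0.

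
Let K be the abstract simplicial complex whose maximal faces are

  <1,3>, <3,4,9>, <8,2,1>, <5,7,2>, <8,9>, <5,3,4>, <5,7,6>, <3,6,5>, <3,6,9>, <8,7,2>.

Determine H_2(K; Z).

H_2 = 0.

K has 9 vertices, 18 edges, 8 triangles.
rank ∂_2 = 8, rank ∂_3 = 0 ⇒ b_2 = 8 − 8 − 0 = 0. So H_2 ≅ 0.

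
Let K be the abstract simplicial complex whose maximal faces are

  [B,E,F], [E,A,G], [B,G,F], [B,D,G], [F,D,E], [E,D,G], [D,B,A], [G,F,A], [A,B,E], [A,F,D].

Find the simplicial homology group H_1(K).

Order the vertices as A < B < D < E < F < G. Listing each simplex with vertices in this order, K has dimension 2 with simplices:

  0-simplices (6): A, B, D, E, F, G
  1-simplices (15): AB, AD, AE, AF, AG, BD, BE, BF, BG, DE, DF, DG, EF, EG, FG
  2-simplices (10): ABD, ABE, ADF, AEG, AFG, BDG, BEF, BFG, DEF, DEG

Hence C_0 ≅ Z^6, C_1 ≅ Z^15, C_2 ≅ Z^10.

∂_1: C_1 → C_0 is given by ∂[p,q] = [q] − [p].
This gives a 6×15 integer matrix of rank 5; reducing to Smith normal form yields diagonal entries (1,1,1,1,1).

Boundary ∂_2: C_2 → C_1 acts by ∂[p,q,r] = [q,r] − [p,r] + [p,q]. For instance
  ∂ABD = BD − AD + AB,
  ∂BEF = EF − BF + BE.
As a 15×10 matrix over Z this has rank 10, with invariant factors (1,1,1,1,1,1,1,1,1,2).

From H_k ≅ ker(∂_k) / im(∂_{k+1}) we obtain:

  H_1: rank ker ∂_1 − rank ∂_2 = (15 − 5) − 10 = 0, and ∂_2 has invariant factor 2 > 1, so H_1 = Z_2.

H_1 = Z_2.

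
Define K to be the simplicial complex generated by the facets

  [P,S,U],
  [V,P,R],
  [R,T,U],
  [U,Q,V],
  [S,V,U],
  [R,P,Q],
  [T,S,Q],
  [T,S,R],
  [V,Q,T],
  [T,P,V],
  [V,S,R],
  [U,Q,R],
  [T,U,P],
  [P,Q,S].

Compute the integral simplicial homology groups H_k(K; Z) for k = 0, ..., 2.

H_0 ≅ Z,  H_1 ≅ Z^2,  H_2 ≅ Z.

Fix the vertex order P < Q < R < S < T < U < V and write every simplex with vertices in increasing order. Then dim K = 2 and the simplices of K are:

  0-simplices (7): P, Q, R, S, T, U, V
  1-simplices (21): PQ, PR, PS, PT, PU, PV, QR, QS, QT, QU, QV, RS, RT, RU, RV, ST, SU, SV, TU, TV, UV
  2-simplices (14): PQR, PQS, PRV, PSU, PTU, PTV, QRU, QST, QTV, QUV, RST, RSV, RTU, SUV

giving chain groups C_0 ≅ Z^7, C_1 ≅ Z^21, C_2 ≅ Z^14.

The boundary map ∂_1: C_1 → C_0 maps an edge to its endpoints' difference, ∂[p,q] = q − p.
The 7×21 boundary matrix has rank 6 and Smith normal form diag(1,1,1,1,1,1).

∂_2: C_2 → C_1 sends each 2-simplex [p,q,r] to [q,r] − [p,r] + [p,q]. For instance
  ∂QRU = RU − QU + QR,
  ∂SUV = UV − SV + SU.
This gives a 21×14 integer matrix of rank 13; reducing to Smith normal form yields diagonal entries (1,1,1,1,1,1,1,1,1,1,1,1,1).

From H_k ≅ ker(∂_k) / im(∂_{k+1}) we obtain:

  H_0: rank C_0 − rank ∂_1 = 7 − 6 = 1, and the invariant factors of ∂_1 are all 1, so H_0 = Z.
  H_1: rank ker ∂_1 − rank ∂_2 = (21 − 6) − 13 = 2, and the invariant factors of ∂_2 are all 1, so H_1 = Z^2.
  H_2: rank ker ∂_2 − rank ∂_3 = (14 − 13) − 0 = 1, and there is no ∂_3, so H_2 = Z.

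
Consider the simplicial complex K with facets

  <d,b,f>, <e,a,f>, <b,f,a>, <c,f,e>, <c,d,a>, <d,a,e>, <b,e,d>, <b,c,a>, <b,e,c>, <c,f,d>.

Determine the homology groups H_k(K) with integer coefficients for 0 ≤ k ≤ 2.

Take the total order a < b < c < d < e < f on the vertex set. Then K (dimension 2) consists of the simplices:

  0-simplices (6): a, b, c, d, e, f
  1-simplices (15): ab, ac, ad, ae, af, bc, bd, be, bf, cd, ce, cf, de, df, ef
  2-simplices (10): abc, abf, acd, ade, aef, bce, bde, bdf, cdf, cef

giving chain groups C_0 ≅ Z^6, C_1 ≅ Z^15, C_2 ≅ Z^10.

∂_1: C_1 → C_0 is given by ∂[p,q] = [q] − [p]. For instance
  ∂be = e − b.
The resulting 6×15 matrix has rank 5, and its Smith normal form has invariant factors (1,1,1,1,1).

∂_2: C_2 → C_1 maps a triangle to the signed sum of its edges. For instance
  ∂bdf = df − bf + bd,
  ∂aef = ef − af + ae.
As a 15×10 matrix over Z this has rank 10, with invariant factors (1,1,1,1,1,1,1,1,1,2).

Computing H_k = (kernel of ∂_k) / (image of ∂_{k+1}):

  H_0: rank C_0 − rank ∂_1 = 6 − 5 = 1, and the invariant factors of ∂_1 are all 1, so H_0 ≅ Z.
  H_1: rank ker ∂_1 − rank ∂_2 = (15 − 5) − 10 = 0, and ∂_2 has invariant factor 2 > 1, so H_1 ≅ Z/2.
  H_2: rank ker ∂_2 − rank ∂_3 = (10 − 10) − 0 = 0, and there is no ∂_3, so H_2 ≅ 0.

H_0 ≅ Z,  H_1 ≅ Z/2,  H_2 = 0.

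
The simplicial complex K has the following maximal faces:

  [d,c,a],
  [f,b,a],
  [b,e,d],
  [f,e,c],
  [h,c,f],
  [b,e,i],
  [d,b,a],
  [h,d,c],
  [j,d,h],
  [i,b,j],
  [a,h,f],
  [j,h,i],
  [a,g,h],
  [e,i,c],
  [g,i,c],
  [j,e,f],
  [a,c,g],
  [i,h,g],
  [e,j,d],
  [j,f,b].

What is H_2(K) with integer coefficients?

H_2 = 0.

Take the total order a < b < c < d < e < f < g < h < i < j on the vertex set. Then K (dimension 2) consists of the simplices:

  0-simplices (10): a, b, c, d, e, f, g, h, i, j
  1-simplices (30): ab, ac, ad, af, ag, ah, bd, be, bf, bi, bj, cd, ce, cf, cg, ch, ci, de, dh, dj, ef, ei, ej, fh, fj, gh, gi, hi, hj, ij
  2-simplices (20): abd, abf, acd, acg, afh, agh, bde, bei, bfj, bij, cdh, cef, cei, cfh, cgi, dej, dhj, efj, ghi, hij

giving chain groups C_0 ≅ Z^10, C_1 ≅ Z^30, C_2 ≅ Z^20.

The boundary map ∂_1: C_1 → C_0 sends each edge [p,q] (with p < q) to q − p. For instance
  ∂bf = f − b.
The 10×30 boundary matrix has rank 9 and Smith normal form diag(1,1,1,1,1,1,1,1,1).

The boundary map ∂_2: C_2 → C_1 sends each 2-simplex [p,q,r] to [q,r] − [p,r] + [p,q]. For instance
  ∂bfj = fj − bj + bf,
  ∂acd = cd − ad + ac.
As a 30×20 matrix over Z this has rank 20, with invariant factors (1,1,1,1,1,1,1,1,1,1,1,1,1,1,1,1,1,1,1,2).

From H_k ≅ ker(∂_k) / im(∂_{k+1}) we obtain:

  H_2: rank ker ∂_2 − rank ∂_3 = (20 − 20) − 0 = 0, and there is no ∂_3, so H_2 ≅ 0.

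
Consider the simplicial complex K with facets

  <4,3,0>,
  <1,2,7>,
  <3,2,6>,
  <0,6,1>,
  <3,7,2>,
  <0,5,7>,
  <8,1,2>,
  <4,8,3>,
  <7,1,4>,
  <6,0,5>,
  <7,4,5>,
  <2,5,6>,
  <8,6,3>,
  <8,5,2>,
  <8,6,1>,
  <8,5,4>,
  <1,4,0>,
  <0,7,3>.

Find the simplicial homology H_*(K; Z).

K has 9 vertices, 27 edges, 18 triangles.
rank ∂_0 = 0, rank ∂_1 = 8 ⇒ b_0 = 9 − 0 − 8 = 1; all invariant factors of ∂_1 are 1 so no torsion. So H_0 = Z.
rank ∂_1 = 8, rank ∂_2 = 18 ⇒ b_1 = 27 − 8 − 18 = 1; ∂_2 has invariant factor(s) [2] giving torsion. So H_1 = Z ⊕ Z_2.
rank ∂_2 = 18, rank ∂_3 = 0 ⇒ b_2 = 18 − 18 − 0 = 0. So H_2 = 0.

H_0 ≅ Z,  H_1 ≅ Z ⊕ Z_2,  H_2 = 0.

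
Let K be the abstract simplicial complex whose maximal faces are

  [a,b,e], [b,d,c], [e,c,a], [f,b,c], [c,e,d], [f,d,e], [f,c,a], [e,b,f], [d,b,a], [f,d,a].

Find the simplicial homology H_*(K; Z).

H_0 = Z,  H_1 = Z_2,  H_2 = 0.

Fix the vertex order a < b < c < d < e < f and write every simplex with vertices in increasing order. Then dim K = 2 and the simplices of K are:

  0-simplices (6): a, b, c, d, e, f
  1-simplices (15): ab, ac, ad, ae, af, bc, bd, be, bf, cd, ce, cf, de, df, ef
  2-simplices (10): abd, abe, ace, acf, adf, bcd, bcf, bef, cde, def

giving chain groups C_0 ≅ Z^6, C_1 ≅ Z^15, C_2 ≅ Z^10.

∂_1: C_1 → C_0 maps an edge to its endpoints' difference, ∂[p,q] = q − p. For instance
  ∂bc = c − b.
As a 6×15 matrix over Z this has rank 5, with invariant factors (1,1,1,1,1).

Boundary ∂_2: C_2 → C_1 maps a triangle to the signed sum of its edges. For instance
  ∂bcd = cd − bd + bc,
  ∂bef = ef − bf + be.
The 15×10 boundary matrix has rank 10 and Smith normal form diag(1,1,1,1,1,1,1,1,1,2).

From H_k ≅ ker(∂_k) / im(∂_{k+1}) we obtain:

  H_0: rank C_0 − rank ∂_1 = 6 − 5 = 1, and the invariant factors of ∂_1 are all 1, so H_0 ≅ Z.
  H_1: rank ker ∂_1 − rank ∂_2 = (15 − 5) − 10 = 0, and ∂_2 has invariant factor 2 > 1, so H_1 ≅ Z_2.
  H_2: rank ker ∂_2 − rank ∂_3 = (10 − 10) − 0 = 0, and there is no ∂_3, so H_2 ≅ 0.

As a check, the Euler characteristic is 6 − 15 + 10 = 1, which agrees with 1 − 0 + 0 = 1.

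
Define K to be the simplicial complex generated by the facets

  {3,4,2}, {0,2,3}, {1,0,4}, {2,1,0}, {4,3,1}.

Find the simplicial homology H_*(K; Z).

H_0 = Z,  H_1 = Z,  H_2 = 0.

Take the total order 0 < 1 < 2 < 3 < 4 on the vertex set. Then K (dimension 2) consists of the simplices:

  0-simplices (5): [0], [1], [2], [3], [4]
  1-simplices (10): [0,1], [0,2], [0,3], [0,4], [1,2], [1,3], [1,4], [2,3], [2,4], [3,4]
  2-simplices (5): [0,1,2], [0,1,4], [0,2,3], [1,3,4], [2,3,4]

so the chain groups are C_0 ≅ Z^5, C_1 ≅ Z^10, C_2 ≅ Z^5.

∂_1: C_1 → C_0 is given by ∂[p,q] = [q] − [p].
This gives a 5×10 integer matrix of rank 4; reducing to Smith normal form yields diagonal entries (1,1,1,1).

Boundary ∂_2: C_2 → C_1 maps a triangle to the signed sum of its edges. For instance
  ∂[0,2,3] = [2,3] − [0,3] + [0,2],
  ∂[1,3,4] = [3,4] − [1,4] + [1,3].
The resulting 10×5 matrix has rank 5, and its Smith normal form has invariant factors (1,1,1,1,1).

From H_k ≅ ker(∂_k) / im(∂_{k+1}) we obtain:

  H_0: rank C_0 − rank ∂_1 = 5 − 4 = 1, and the invariant factors of ∂_1 are all 1, so H_0 = Z.
  H_1: rank ker ∂_1 − rank ∂_2 = (10 − 4) − 5 = 1, and the invariant factors of ∂_2 are all 1, so H_1 = Z.
  H_2: rank ker ∂_2 − rank ∂_3 = (5 − 5) − 0 = 0, and there is no ∂_3, so H_2 = 0.

As a check, the Euler characteristic is 5 − 10 + 5 = 0, which agrees with 1 − 1 + 0 = 0.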